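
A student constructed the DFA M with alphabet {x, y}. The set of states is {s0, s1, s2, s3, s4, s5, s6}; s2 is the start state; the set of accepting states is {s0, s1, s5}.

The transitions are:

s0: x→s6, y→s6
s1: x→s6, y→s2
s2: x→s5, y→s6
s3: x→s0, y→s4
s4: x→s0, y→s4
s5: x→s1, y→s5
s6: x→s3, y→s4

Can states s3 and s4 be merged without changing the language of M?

Yes

P0 = {s0,s1,s5} | {s2,s3,s4,s6}.
Split {s0,s1,s5} by δ(·,x) → {s0,s1} and {s5}.
Refine {s2,s3,s4,s6} on symbol x: members go to different blocks, giving {s3,s4} and {s2} and {s6}.
Refine {s0,s1} on symbol y: members go to different blocks, giving {s0} and {s1}.
The partition is now stable with 6 blocks: {s0} | {s3,s4} | {s5} | {s2} | {s6} | {s1}.
s3 and s4 lie in the same block of the stable partition, so they are equivalent — no string distinguishes them.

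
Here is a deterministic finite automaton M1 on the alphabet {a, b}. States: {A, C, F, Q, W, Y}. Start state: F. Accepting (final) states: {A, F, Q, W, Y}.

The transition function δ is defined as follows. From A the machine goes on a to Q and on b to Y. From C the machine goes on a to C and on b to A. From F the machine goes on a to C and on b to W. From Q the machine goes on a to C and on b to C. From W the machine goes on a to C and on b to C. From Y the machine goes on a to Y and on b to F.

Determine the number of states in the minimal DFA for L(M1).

5

All states are reachable from the start state.
Start with accepting vs non-accepting: {A,F,Q,W,Y} | {C}.
Refine {A,F,Q,W,Y} on symbol a: members go to different blocks, giving {F,Q,W} and {A,Y}.
Refine {F,Q,W} on symbol b: members go to different blocks, giving {Q,W} and {F}.
Refine {A,Y} on symbol a: members go to different blocks, giving {Y} and {A}.
No further refinement is possible. Final partition (5 blocks): {Q,W} | {C} | {Y} | {F} | {A}.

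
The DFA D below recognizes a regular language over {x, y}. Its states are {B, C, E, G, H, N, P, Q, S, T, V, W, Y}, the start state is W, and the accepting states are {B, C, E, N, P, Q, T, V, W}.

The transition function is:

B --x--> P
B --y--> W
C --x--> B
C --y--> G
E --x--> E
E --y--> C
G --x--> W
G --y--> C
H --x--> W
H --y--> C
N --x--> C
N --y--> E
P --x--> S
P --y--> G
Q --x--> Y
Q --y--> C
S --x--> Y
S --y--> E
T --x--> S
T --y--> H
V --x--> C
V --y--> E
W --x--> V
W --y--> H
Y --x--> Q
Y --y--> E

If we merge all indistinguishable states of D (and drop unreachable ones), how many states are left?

10

Reachable states from the start: {B,C,E,G,H,P,Q,S,V,W,Y}. Unreachable: {N,T} — drop them.
P0 = {B,C,E,P,Q,V,W} | {G,H,S,Y}.
Split {B,C,E,P,Q,V,W} by δ(·,x) → {B,C,E,V,W} and {P,Q}.
On input x, block {B,C,E,V,W} splits into {C,E,V,W} and {B}.
Split {C,E,V,W} by δ(·,x) → {E,V,W} and {C}.
On input x, block {E,V,W} splits into {E,W} and {V}.
On input x, block {E,W} splits into {E} and {W}.
Split {G,H,S,Y} by δ(·,x) → {G,H} and {S} and {Y}.
Split {P,Q} by δ(·,x) → {P} and {Q}.
The partition is now stable with 10 blocks: {E} | {G,H} | {P} | {B} | {C} | {V} | {W} | {S} | {Y} | {Q}.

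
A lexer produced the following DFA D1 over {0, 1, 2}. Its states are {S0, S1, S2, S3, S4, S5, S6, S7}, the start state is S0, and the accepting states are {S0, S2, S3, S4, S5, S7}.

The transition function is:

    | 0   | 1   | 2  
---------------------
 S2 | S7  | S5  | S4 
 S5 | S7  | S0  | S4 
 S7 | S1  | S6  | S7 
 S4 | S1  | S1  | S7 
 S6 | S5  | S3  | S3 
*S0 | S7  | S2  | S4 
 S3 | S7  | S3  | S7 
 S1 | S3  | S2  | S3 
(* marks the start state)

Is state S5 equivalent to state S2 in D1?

All states are reachable from the start state.
Initial partition by acceptance: {S0,S2,S3,S4,S5,S7} | {S1,S6}.
Refine {S0,S2,S3,S4,S5,S7} on symbol 0: members go to different blocks, giving {S0,S2,S3,S5} and {S4,S7}.
The partition is now stable with 3 blocks: {S0,S2,S3,S5} | {S1,S6} | {S4,S7}.
S5 and S2 lie in the same block of the stable partition, so they are equivalent — no string distinguishes them.

Yes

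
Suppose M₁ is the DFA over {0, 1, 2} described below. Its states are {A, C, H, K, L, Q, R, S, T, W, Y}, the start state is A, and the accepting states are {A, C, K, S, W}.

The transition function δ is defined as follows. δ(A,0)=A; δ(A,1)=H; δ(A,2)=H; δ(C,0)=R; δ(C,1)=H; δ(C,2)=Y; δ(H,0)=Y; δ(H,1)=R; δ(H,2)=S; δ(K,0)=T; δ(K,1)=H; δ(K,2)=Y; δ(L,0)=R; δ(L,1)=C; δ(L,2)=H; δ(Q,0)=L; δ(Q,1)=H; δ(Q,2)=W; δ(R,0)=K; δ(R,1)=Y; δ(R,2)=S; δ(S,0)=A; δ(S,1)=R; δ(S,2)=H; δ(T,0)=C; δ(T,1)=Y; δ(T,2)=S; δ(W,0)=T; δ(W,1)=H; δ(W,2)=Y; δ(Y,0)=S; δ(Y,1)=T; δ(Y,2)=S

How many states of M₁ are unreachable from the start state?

3

No path from A leads to L, Q, W; the other 8 states are all reachable.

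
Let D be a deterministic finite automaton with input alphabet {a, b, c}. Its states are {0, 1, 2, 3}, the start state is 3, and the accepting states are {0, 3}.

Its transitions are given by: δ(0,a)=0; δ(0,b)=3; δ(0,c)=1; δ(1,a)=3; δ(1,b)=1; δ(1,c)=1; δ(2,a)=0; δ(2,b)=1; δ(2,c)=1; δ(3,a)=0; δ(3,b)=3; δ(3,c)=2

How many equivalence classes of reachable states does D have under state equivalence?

2

All states are reachable from the start state.
Start with accepting vs non-accepting: {0,3} | {1,2}.
The partition is now stable with 2 blocks: {0,3} | {1,2}.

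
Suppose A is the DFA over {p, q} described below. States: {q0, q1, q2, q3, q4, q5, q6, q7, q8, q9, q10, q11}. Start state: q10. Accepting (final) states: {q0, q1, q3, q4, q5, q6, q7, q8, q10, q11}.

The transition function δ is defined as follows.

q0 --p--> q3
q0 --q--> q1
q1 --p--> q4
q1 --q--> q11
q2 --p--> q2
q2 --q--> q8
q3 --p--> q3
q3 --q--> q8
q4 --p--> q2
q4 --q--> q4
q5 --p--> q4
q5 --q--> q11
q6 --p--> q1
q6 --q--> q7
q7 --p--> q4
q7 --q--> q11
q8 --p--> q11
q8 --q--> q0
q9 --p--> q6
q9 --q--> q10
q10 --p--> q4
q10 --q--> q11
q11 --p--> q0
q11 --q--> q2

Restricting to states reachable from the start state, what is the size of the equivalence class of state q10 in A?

States {q5,q6,q7,q9} cannot be reached from the start state, so discard them.
Initial partition by acceptance: {q0,q1,q3,q4,q8,q10,q11} | {q2}.
Split {q0,q1,q3,q4,q8,q10,q11} by δ(·,p) → {q0,q1,q3,q8,q10,q11} and {q4}.
On input p, block {q0,q1,q3,q8,q10,q11} splits into {q0,q3,q8,q11} and {q1,q10}.
On input q, block {q0,q3,q8,q11} splits into {q3,q8} and {q0} and {q11}.
Refine {q3,q8} on symbol p: members go to different blocks, giving {q3} and {q8}.
Stable partition: {q3} | {q2} | {q4} | {q1,q10} | {q0} | {q11} | {q8} — 7 equivalence classes.
The equivalence class containing q10 is {q1,q10}, of size 2.

2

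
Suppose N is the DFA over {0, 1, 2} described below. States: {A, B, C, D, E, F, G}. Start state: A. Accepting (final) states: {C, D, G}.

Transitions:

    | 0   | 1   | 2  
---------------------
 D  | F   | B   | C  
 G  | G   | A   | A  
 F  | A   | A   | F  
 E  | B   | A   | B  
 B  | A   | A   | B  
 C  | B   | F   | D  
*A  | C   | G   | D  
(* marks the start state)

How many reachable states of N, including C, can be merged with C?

Reachable states from the start: {A,B,C,D,F,G}. Unreachable: {E} — drop them.
Start with accepting vs non-accepting: {C,D,G} | {A,B,F}.
On input 0, block {C,D,G} splits into {C,D} and {G}.
Split {A,B,F} by δ(·,0) → {B,F} and {A}.
No further refinement is possible. Final partition (4 blocks): {C,D} | {B,F} | {G} | {A}.
State C belongs to the block {C,D}, which has 2 states.

2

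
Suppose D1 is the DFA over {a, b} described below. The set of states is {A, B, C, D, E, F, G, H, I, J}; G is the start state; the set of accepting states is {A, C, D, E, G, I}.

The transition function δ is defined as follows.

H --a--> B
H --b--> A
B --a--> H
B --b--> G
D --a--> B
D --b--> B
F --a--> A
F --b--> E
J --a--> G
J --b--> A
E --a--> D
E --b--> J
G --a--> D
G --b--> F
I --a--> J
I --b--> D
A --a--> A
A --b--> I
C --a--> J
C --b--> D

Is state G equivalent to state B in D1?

No

First remove the unreachable states {C}; 9 states remain.
Start with accepting vs non-accepting: {A,D,E,G,I} | {B,F,H,J}.
Split {A,D,E,G,I} by δ(·,a) → {A,E,G} and {D,I}.
Refine {A,E,G} on symbol a: members go to different blocks, giving {E,G} and {A}.
On input a, block {B,F,H,J} splits into {B,H} and {F} and {J}.
On input b, block {E,G} splits into {E} and {G}.
Refine {B,H} on symbol b: members go to different blocks, giving {B} and {H}.
Split {D,I} by δ(·,a) → {D} and {I}.
The partition is now stable with 9 blocks: {E} | {B} | {D} | {A} | {F} | {J} | {G} | {H} | {I}.
G and B end up in different blocks, so they are distinguishable. For instance, the string 'ε' is accepted from only G.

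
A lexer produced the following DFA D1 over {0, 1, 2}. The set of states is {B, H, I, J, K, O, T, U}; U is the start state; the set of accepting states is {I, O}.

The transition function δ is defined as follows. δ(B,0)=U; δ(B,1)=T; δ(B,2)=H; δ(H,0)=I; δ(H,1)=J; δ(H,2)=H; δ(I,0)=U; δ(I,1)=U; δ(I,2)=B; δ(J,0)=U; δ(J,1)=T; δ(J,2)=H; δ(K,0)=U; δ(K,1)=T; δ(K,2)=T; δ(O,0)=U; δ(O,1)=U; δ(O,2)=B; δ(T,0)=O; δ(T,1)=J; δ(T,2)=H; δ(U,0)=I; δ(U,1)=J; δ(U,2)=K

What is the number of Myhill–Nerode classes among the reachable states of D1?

4

Initial partition by acceptance: {I,O} | {B,H,J,K,T,U}.
Refine {B,H,J,K,T,U} on symbol 0: members go to different blocks, giving {H,T,U} and {B,J,K}.
Refine {H,T,U} on symbol 2: members go to different blocks, giving {H,T} and {U}.
The partition is now stable with 4 blocks: {I,O} | {H,T} | {B,J,K} | {U}.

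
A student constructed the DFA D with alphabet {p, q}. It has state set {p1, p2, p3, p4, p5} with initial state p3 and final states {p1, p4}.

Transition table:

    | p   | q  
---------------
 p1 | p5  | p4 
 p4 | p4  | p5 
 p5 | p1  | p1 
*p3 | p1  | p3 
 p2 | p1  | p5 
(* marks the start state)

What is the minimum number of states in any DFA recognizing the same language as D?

Reachable states from the start: {p1,p3,p4,p5}. Unreachable: {p2} — drop them.
Start with accepting vs non-accepting: {p1,p4} | {p3,p5}.
Split {p1,p4} by δ(·,p) → {p1} and {p4}.
On input q, block {p3,p5} splits into {p3} and {p5}.
No further refinement is possible. Final partition (4 blocks): {p1} | {p3} | {p4} | {p5}.

4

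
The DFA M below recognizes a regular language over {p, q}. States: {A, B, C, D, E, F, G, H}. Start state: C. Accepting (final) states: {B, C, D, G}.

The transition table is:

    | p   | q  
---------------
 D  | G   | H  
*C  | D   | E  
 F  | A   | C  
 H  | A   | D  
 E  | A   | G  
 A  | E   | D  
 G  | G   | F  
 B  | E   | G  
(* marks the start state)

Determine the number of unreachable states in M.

No path from C leads to B; the other 7 states are all reachable.

1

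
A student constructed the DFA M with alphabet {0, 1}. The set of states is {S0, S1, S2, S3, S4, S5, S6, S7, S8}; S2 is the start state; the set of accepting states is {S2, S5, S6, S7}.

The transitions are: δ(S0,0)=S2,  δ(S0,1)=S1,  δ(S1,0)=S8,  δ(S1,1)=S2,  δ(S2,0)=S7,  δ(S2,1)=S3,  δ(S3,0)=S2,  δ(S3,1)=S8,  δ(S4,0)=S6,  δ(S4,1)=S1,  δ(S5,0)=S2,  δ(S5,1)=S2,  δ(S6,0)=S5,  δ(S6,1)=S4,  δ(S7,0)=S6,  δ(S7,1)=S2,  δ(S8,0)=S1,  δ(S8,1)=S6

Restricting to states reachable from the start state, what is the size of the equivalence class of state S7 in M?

Reachable states from the start: {S1,S2,S3,S4,S5,S6,S7,S8}. Unreachable: {S0} — drop them.
Initial partition by acceptance: {S2,S5,S6,S7} | {S1,S3,S4,S8}.
On input 1, block {S2,S5,S6,S7} splits into {S2,S6} and {S5,S7}.
Refine {S1,S3,S4,S8} on symbol 0: members go to different blocks, giving {S1,S8} and {S3,S4}.
The partition is now stable with 4 blocks: {S2,S6} | {S1,S8} | {S5,S7} | {S3,S4}.
The equivalence class containing S7 is {S5,S7}, of size 2.

2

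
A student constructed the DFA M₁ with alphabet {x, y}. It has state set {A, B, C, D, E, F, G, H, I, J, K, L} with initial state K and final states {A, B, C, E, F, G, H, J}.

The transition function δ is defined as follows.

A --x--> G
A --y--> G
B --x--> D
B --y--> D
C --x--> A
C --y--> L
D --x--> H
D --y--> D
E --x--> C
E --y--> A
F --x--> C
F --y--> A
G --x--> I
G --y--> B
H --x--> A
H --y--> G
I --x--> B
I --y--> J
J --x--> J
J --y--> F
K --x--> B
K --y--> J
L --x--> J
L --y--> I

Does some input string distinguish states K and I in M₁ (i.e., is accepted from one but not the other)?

No

States {E} cannot be reached from the start state, so discard them.
Start with accepting vs non-accepting: {A,B,C,F,G,H,J} | {D,I,K,L}.
Refine {A,B,C,F,G,H,J} on symbol x: members go to different blocks, giving {A,C,F,H,J} and {B,G}.
Split {A,C,F,H,J} by δ(·,x) → {C,F,H,J} and {A}.
Refine {C,F,H,J} on symbol x: members go to different blocks, giving {C,H} and {F,J}.
On input y, block {C,H} splits into {C} and {H}.
Refine {D,I,K,L} on symbol x: members go to different blocks, giving {I,K} and {D} and {L}.
On input x, block {B,G} splits into {B} and {G}.
Refine {F,J} on symbol x: members go to different blocks, giving {F} and {J}.
No further refinement is possible. Final partition (10 blocks): {C} | {I,K} | {B} | {A} | {F} | {H} | {D} | {L} | {G} | {J}.
K and I lie in the same block of the stable partition, so they are equivalent — no string distinguishes them.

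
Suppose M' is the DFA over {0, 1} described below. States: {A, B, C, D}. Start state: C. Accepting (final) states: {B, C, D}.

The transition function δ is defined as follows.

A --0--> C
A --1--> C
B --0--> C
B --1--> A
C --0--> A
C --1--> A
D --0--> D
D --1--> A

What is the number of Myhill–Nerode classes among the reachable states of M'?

Reachable states from the start: {A,C}. Unreachable: {B,D} — drop them.
P0 = {C} | {A}.
The partition is now stable with 2 blocks: {C} | {A}.

2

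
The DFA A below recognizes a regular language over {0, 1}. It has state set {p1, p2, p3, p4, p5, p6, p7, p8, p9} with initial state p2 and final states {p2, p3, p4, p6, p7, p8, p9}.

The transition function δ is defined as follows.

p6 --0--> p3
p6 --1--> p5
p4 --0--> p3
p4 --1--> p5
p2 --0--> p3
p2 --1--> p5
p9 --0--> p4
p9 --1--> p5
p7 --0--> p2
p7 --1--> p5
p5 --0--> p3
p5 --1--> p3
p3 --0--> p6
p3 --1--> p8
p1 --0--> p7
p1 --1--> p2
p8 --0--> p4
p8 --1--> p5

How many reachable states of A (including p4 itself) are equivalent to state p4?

First remove the unreachable states {p1,p7,p9}; 6 states remain.
Start with accepting vs non-accepting: {p2,p3,p4,p6,p8} | {p5}.
Split {p2,p3,p4,p6,p8} by δ(·,1) → {p2,p4,p6,p8} and {p3}.
Refine {p2,p4,p6,p8} on symbol 0: members go to different blocks, giving {p2,p4,p6} and {p8}.
No further refinement is possible. Final partition (4 blocks): {p2,p4,p6} | {p5} | {p3} | {p8}.
The equivalence class containing p4 is {p2,p4,p6}, of size 3.

3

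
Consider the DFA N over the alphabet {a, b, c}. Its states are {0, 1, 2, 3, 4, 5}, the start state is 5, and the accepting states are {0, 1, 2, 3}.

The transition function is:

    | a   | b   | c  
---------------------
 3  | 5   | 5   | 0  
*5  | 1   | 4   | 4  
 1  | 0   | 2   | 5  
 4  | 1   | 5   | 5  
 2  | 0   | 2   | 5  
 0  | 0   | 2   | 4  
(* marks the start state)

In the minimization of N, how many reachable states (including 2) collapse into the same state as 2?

3

States {3} cannot be reached from the start state, so discard them.
P0 = {0,1,2} | {4,5}.
Stable partition: {0,1,2} | {4,5} — 2 equivalence classes.
The equivalence class containing 2 is {0,1,2}, of size 3.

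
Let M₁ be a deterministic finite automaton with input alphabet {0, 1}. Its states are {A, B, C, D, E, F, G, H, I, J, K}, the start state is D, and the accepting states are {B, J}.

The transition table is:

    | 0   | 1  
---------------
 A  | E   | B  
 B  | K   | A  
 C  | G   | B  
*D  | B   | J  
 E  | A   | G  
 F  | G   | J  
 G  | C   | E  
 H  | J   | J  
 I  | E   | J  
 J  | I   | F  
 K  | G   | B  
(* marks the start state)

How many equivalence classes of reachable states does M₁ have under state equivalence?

First remove the unreachable states {H}; 10 states remain.
P0 = {B,J} | {A,C,D,E,F,G,I,K}.
Split {A,C,D,E,F,G,I,K} by δ(·,0) → {A,C,E,F,G,I,K} and {D}.
On input 1, block {A,C,E,F,G,I,K} splits into {A,C,F,I,K} and {E,G}.
The partition is now stable with 4 blocks: {B,J} | {A,C,F,I,K} | {D} | {E,G}.

4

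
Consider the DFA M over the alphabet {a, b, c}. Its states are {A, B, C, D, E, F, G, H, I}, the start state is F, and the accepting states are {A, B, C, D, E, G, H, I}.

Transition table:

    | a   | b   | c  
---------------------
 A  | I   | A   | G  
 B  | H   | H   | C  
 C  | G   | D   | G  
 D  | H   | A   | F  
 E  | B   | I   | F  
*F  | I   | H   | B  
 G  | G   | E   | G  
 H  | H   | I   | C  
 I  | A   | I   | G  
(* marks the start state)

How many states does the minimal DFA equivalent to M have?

4

Initial partition by acceptance: {A,B,C,D,E,G,H,I} | {F}.
Refine {A,B,C,D,E,G,H,I} on symbol c: members go to different blocks, giving {A,B,C,G,H,I} and {D,E}.
On input b, block {A,B,C,G,H,I} splits into {A,B,H,I} and {C,G}.
Stable partition: {A,B,H,I} | {F} | {D,E} | {C,G} — 4 equivalence classes.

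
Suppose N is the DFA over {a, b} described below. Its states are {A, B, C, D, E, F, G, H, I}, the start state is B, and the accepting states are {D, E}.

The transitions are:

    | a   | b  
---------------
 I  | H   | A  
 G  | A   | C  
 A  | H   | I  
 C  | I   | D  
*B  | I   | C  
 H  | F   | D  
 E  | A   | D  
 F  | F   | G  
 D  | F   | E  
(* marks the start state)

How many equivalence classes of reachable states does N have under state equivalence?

7

Every state is reachable, so we keep all 9.
P0 = {D,E} | {A,B,C,F,G,H,I}.
Split {A,B,C,F,G,H,I} by δ(·,b) → {A,B,F,G,I} and {C,H}.
On input a, block {A,B,F,G,I} splits into {B,F,G} and {A,I}.
On input a, block {D,E} splits into {D} and {E}.
On input a, block {B,F,G} splits into {B,G} and {F}.
Split {C,H} by δ(·,a) → {C} and {H}.
No further refinement is possible. Final partition (7 blocks): {D} | {B,G} | {C} | {A,I} | {E} | {F} | {H}.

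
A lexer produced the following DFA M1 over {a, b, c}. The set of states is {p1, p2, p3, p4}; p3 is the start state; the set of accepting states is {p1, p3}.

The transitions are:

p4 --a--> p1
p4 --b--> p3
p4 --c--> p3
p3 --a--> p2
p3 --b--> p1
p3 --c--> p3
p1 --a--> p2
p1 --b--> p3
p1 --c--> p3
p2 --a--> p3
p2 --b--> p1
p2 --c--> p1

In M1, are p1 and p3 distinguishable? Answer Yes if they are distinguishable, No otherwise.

No

First remove the unreachable states {p4}; 3 states remain.
Initial partition by acceptance: {p1,p3} | {p2}.
The partition is now stable with 2 blocks: {p1,p3} | {p2}.
p1 and p3 lie in the same block of the stable partition, so they are equivalent — no string distinguishes them.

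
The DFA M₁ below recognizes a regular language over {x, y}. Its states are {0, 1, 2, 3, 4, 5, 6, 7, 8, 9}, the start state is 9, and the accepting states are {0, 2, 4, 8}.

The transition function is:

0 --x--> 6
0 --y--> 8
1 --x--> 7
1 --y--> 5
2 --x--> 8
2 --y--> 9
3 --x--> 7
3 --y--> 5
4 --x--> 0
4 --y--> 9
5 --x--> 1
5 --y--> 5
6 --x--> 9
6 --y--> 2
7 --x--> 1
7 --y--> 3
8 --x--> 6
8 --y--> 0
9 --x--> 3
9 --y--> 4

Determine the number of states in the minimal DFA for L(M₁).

5

Initial partition by acceptance: {0,2,4,8} | {1,3,5,6,7,9}.
On input x, block {0,2,4,8} splits into {0,8} and {2,4}.
Refine {1,3,5,6,7,9} on symbol y: members go to different blocks, giving {1,3,5,7} and {6,9}.
Refine {6,9} on symbol x: members go to different blocks, giving {6} and {9}.
No further refinement is possible. Final partition (5 blocks): {0,8} | {1,3,5,7} | {2,4} | {6} | {9}.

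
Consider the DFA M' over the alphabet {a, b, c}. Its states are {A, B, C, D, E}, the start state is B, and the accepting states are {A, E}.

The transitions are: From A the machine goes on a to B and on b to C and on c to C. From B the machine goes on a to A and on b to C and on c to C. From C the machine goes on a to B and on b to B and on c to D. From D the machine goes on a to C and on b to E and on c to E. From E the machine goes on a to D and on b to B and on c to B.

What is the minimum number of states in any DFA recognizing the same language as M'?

5

P0 = {A,E} | {B,C,D}.
Refine {B,C,D} on symbol a: members go to different blocks, giving {C,D} and {B}.
On input a, block {A,E} splits into {A} and {E}.
Split {C,D} by δ(·,a) → {C} and {D}.
Stable partition: {A} | {C} | {B} | {E} | {D} — 5 equivalence classes.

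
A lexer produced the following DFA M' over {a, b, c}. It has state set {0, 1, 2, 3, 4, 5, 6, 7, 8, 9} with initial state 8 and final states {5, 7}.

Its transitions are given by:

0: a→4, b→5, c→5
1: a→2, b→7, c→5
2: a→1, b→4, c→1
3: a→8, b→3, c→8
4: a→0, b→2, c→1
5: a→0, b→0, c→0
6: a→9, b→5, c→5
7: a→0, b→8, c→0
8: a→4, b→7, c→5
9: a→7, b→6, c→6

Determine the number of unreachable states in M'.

3

BFS from 8 reaches {0, 1, 2, 4, 5, 7, 8}; the 3 state(s) 3, 6, 9 are never visited.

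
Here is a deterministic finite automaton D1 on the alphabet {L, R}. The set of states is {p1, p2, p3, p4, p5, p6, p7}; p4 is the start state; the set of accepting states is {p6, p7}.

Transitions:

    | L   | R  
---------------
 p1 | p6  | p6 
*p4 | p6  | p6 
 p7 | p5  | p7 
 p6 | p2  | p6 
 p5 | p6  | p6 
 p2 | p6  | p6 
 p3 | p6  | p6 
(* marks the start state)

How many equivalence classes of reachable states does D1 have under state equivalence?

2

First remove the unreachable states {p1,p3,p5,p7}; 3 states remain.
Initial partition by acceptance: {p6} | {p2,p4}.
Stable partition: {p6} | {p2,p4} — 2 equivalence classes.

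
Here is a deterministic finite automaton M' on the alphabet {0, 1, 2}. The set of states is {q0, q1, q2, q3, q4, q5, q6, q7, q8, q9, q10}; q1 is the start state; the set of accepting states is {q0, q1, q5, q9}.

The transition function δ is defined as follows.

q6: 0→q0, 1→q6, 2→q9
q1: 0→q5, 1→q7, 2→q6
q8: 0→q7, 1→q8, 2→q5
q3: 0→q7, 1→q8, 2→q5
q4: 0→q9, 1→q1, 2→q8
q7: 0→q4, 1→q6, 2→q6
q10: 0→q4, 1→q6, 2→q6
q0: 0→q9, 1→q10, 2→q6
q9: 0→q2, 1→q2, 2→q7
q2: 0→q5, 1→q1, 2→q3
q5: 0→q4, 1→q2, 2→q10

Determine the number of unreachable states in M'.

0

Exploring from q1, all states are eventually visited, so none are unreachable.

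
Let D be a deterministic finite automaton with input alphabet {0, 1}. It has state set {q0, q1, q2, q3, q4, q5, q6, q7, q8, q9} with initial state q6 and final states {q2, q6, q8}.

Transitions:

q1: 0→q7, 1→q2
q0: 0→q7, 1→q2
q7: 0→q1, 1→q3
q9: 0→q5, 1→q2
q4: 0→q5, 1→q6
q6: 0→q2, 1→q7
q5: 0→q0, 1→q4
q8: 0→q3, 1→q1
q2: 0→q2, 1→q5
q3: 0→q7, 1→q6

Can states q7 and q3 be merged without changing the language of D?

No

States {q8,q9} cannot be reached from the start state, so discard them.
P0 = {q2,q6} | {q0,q1,q3,q4,q5,q7}.
Refine {q0,q1,q3,q4,q5,q7} on symbol 1: members go to different blocks, giving {q0,q1,q3,q4} and {q5,q7}.
No further refinement is possible. Final partition (3 blocks): {q2,q6} | {q0,q1,q3,q4} | {q5,q7}.
q7 and q3 end up in different blocks, so they are distinguishable. For instance, the string '1' is accepted from only q3.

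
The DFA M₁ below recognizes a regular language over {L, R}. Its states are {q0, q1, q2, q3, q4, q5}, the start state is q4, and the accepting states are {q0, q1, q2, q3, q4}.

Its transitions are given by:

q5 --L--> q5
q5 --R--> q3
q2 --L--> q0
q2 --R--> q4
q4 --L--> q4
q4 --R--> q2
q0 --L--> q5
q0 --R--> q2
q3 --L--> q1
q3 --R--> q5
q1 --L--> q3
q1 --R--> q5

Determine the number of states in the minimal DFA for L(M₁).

All states are reachable from the start state.
Start with accepting vs non-accepting: {q0,q1,q2,q3,q4} | {q5}.
Split {q0,q1,q2,q3,q4} by δ(·,L) → {q1,q2,q3,q4} and {q0}.
Split {q1,q2,q3,q4} by δ(·,L) → {q1,q3,q4} and {q2}.
Refine {q1,q3,q4} on symbol R: members go to different blocks, giving {q1,q3} and {q4}.
No further refinement is possible. Final partition (5 blocks): {q1,q3} | {q5} | {q0} | {q2} | {q4}.

5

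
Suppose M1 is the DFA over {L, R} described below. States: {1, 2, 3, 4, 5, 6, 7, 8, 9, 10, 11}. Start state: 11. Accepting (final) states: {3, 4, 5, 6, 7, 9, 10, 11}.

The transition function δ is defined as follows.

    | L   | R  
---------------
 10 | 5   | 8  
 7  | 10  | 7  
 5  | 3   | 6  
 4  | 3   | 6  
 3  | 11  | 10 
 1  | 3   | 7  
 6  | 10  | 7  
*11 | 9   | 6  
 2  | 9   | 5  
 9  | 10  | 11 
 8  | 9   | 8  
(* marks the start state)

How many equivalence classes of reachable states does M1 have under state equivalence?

7

First remove the unreachable states {1,2,4}; 8 states remain.
Initial partition by acceptance: {3,5,6,7,9,10,11} | {8}.
On input R, block {3,5,6,7,9,10,11} splits into {3,5,6,7,9,11} and {10}.
On input L, block {3,5,6,7,9,11} splits into {3,5,11} and {6,7,9}.
Refine {3,5,11} on symbol L: members go to different blocks, giving {3,5} and {11}.
Split {3,5} by δ(·,L) → {3} and {5}.
Split {6,7,9} by δ(·,R) → {6,7} and {9}.
Stable partition: {3} | {8} | {10} | {6,7} | {11} | {5} | {9} — 7 equivalence classes.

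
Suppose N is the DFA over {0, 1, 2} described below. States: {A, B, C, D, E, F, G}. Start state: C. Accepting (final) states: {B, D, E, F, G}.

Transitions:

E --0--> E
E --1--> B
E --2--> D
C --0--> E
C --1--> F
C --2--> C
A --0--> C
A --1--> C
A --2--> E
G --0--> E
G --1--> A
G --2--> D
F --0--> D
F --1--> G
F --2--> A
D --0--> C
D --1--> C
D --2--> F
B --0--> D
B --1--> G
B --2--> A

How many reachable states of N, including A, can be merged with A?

1

All states are reachable from the start state.
Initial partition by acceptance: {B,D,E,F,G} | {A,C}.
On input 0, block {B,D,E,F,G} splits into {B,E,F,G} and {D}.
On input 0, block {B,E,F,G} splits into {B,F} and {E,G}.
On input 0, block {A,C} splits into {A} and {C}.
Split {E,G} by δ(·,1) → {E} and {G}.
No further refinement is possible. Final partition (6 blocks): {B,F} | {A} | {D} | {E} | {C} | {G}.
State A belongs to the block {A}, which has 1 states.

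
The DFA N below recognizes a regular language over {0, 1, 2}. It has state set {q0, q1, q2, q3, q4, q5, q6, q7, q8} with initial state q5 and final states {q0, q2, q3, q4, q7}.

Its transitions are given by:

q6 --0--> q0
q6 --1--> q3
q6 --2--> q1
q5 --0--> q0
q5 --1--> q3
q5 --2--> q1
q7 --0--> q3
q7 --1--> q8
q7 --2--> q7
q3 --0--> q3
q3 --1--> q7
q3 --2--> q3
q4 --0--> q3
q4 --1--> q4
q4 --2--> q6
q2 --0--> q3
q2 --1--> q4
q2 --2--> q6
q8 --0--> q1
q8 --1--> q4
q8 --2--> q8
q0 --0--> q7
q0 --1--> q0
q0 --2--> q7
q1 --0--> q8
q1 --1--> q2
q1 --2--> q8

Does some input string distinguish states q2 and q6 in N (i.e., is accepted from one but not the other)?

Start with accepting vs non-accepting: {q0,q2,q3,q4,q7} | {q1,q5,q6,q8}.
Refine {q0,q2,q3,q4,q7} on symbol 1: members go to different blocks, giving {q0,q2,q3,q4} and {q7}.
Split {q0,q2,q3,q4} by δ(·,0) → {q2,q3,q4} and {q0}.
Refine {q2,q3,q4} on symbol 1: members go to different blocks, giving {q2,q4} and {q3}.
Refine {q1,q5,q6,q8} on symbol 0: members go to different blocks, giving {q1,q8} and {q5,q6}.
The partition is now stable with 6 blocks: {q2,q4} | {q1,q8} | {q7} | {q0} | {q3} | {q5,q6}.
q2 and q6 end up in different blocks, so they are distinguishable. For instance, the string 'ε' is accepted from only q2.

Yes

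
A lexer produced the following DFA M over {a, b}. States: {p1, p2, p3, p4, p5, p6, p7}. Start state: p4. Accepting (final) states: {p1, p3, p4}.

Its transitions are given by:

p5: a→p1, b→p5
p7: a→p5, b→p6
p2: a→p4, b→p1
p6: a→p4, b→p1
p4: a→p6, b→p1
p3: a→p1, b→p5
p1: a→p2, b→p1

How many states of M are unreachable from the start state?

Starting at p4 and following transitions, the reachable set is {p1, p2, p4, p6}. That leaves p3, p5, p7 unreachable — 3 in total.

3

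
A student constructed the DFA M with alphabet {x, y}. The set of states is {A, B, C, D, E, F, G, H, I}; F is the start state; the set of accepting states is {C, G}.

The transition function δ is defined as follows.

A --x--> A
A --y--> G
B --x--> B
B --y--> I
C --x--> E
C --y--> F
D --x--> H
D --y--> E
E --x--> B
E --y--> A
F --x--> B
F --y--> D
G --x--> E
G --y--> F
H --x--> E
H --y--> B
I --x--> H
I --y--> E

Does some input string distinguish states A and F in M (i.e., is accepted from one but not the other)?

Yes

Reachable states from the start: {A,B,D,E,F,G,H,I}. Unreachable: {C} — drop them.
Start with accepting vs non-accepting: {G} | {A,B,D,E,F,H,I}.
Refine {A,B,D,E,F,H,I} on symbol y: members go to different blocks, giving {B,D,E,F,H,I} and {A}.
On input y, block {B,D,E,F,H,I} splits into {B,D,F,H,I} and {E}.
On input x, block {B,D,F,H,I} splits into {B,D,F,I} and {H}.
Split {B,D,F,I} by δ(·,x) → {B,F} and {D,I}.
The partition is now stable with 6 blocks: {G} | {B,F} | {A} | {E} | {H} | {D,I}.
A and F end up in different blocks, so they are distinguishable. For instance, the string 'y' is accepted from only A.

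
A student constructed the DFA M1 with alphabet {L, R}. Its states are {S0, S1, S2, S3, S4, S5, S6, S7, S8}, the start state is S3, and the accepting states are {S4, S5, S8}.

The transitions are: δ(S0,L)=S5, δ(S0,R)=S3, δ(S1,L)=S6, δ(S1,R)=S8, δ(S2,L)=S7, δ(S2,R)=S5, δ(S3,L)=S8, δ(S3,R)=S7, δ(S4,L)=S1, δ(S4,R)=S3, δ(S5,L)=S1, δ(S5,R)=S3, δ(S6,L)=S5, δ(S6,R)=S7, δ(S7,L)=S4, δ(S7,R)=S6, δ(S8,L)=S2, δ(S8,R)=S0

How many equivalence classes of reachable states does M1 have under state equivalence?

All states are reachable from the start state.
Start with accepting vs non-accepting: {S4,S5,S8} | {S0,S1,S2,S3,S6,S7}.
On input L, block {S0,S1,S2,S3,S6,S7} splits into {S0,S3,S6,S7} and {S1,S2}.
The partition is now stable with 3 blocks: {S4,S5,S8} | {S0,S3,S6,S7} | {S1,S2}.

3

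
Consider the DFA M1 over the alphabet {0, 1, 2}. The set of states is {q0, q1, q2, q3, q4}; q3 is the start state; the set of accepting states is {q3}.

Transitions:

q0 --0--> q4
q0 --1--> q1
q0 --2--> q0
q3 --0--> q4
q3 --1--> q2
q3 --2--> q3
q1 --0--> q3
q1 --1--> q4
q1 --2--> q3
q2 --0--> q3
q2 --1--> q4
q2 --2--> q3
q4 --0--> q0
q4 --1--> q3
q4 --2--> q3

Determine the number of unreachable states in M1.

0

Exploring from q3, all states are eventually visited, so none are unreachable.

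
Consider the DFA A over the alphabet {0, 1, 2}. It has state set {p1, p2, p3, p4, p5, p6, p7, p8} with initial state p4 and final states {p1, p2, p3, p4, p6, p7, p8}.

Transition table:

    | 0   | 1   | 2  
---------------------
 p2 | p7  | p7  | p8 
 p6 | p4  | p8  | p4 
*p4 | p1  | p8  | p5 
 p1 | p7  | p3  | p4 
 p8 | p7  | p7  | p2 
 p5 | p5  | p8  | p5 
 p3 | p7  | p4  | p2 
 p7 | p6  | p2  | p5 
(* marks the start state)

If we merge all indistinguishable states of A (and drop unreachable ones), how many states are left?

4

All states are reachable from the start state.
Start with accepting vs non-accepting: {p1,p2,p3,p4,p6,p7,p8} | {p5}.
On input 2, block {p1,p2,p3,p4,p6,p7,p8} splits into {p1,p2,p3,p6,p8} and {p4,p7}.
Split {p1,p2,p3,p6,p8} by δ(·,1) → {p2,p3,p8} and {p1,p6}.
The partition is now stable with 4 blocks: {p2,p3,p8} | {p5} | {p4,p7} | {p1,p6}.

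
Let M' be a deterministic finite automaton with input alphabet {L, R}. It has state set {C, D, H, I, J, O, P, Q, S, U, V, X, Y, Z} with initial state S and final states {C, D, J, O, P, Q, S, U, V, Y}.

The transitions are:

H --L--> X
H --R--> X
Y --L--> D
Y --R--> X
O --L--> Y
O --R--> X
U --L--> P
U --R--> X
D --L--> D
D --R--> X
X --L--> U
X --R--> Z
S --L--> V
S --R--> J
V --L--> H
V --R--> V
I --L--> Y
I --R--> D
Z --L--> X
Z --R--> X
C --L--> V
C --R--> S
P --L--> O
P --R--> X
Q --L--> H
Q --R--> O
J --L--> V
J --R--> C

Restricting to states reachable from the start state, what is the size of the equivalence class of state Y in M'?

5

First remove the unreachable states {I,Q}; 12 states remain.
Initial partition by acceptance: {C,D,J,O,P,S,U,V,Y} | {H,X,Z}.
Refine {C,D,J,O,P,S,U,V,Y} on symbol L: members go to different blocks, giving {C,D,J,O,P,S,U,Y} and {V}.
On input L, block {C,D,J,O,P,S,U,Y} splits into {D,O,P,U,Y} and {C,J,S}.
Refine {H,X,Z} on symbol L: members go to different blocks, giving {H,Z} and {X}.
No further refinement is possible. Final partition (5 blocks): {D,O,P,U,Y} | {H,Z} | {V} | {C,J,S} | {X}.
State Y belongs to the block {D,O,P,U,Y}, which has 5 states.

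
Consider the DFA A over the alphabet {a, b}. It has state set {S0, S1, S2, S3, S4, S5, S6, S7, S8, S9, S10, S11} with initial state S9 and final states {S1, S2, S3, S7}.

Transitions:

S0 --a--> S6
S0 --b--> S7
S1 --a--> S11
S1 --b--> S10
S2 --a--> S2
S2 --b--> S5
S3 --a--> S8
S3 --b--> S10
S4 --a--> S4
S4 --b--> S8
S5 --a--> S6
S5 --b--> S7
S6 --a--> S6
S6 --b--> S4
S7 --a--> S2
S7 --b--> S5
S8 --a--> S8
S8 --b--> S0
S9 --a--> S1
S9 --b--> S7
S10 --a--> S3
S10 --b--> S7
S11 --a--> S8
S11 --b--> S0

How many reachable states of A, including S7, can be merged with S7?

Every state is reachable, so we keep all 12.
Initial partition by acceptance: {S1,S2,S3,S7} | {S0,S4,S5,S6,S8,S9,S10,S11}.
On input a, block {S1,S2,S3,S7} splits into {S1,S3} and {S2,S7}.
On input a, block {S0,S4,S5,S6,S8,S9,S10,S11} splits into {S0,S4,S5,S6,S8,S11} and {S9,S10}.
Refine {S0,S4,S5,S6,S8,S11} on symbol b: members go to different blocks, giving {S4,S6,S8,S11} and {S0,S5}.
On input b, block {S4,S6,S8,S11} splits into {S4,S6} and {S8,S11}.
Refine {S4,S6} on symbol b: members go to different blocks, giving {S4} and {S6}.
No further refinement is possible. Final partition (7 blocks): {S1,S3} | {S4} | {S2,S7} | {S9,S10} | {S0,S5} | {S8,S11} | {S6}.
State S7 belongs to the block {S2,S7}, which has 2 states.

2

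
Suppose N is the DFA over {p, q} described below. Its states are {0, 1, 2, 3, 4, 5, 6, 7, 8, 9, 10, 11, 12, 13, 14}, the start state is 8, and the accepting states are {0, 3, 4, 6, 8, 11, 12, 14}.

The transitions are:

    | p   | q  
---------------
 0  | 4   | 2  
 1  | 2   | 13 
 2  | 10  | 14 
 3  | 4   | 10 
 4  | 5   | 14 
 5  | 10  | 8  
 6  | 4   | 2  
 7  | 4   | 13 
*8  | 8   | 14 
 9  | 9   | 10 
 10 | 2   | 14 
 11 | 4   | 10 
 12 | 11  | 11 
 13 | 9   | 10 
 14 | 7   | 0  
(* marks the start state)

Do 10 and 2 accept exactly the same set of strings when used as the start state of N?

States {1,3,6,11,12} cannot be reached from the start state, so discard them.
Start with accepting vs non-accepting: {0,4,8,14} | {2,5,7,9,10,13}.
On input p, block {0,4,8,14} splits into {0,8} and {4,14}.
On input p, block {0,8} splits into {0} and {8}.
On input p, block {2,5,7,9,10,13} splits into {2,5,9,10,13} and {7}.
Split {2,5,9,10,13} by δ(·,q) → {2,10} and {9,13} and {5}.
Refine {4,14} on symbol p: members go to different blocks, giving {4} and {14}.
The partition is now stable with 8 blocks: {0} | {2,10} | {4} | {8} | {7} | {9,13} | {5} | {14}.
10 and 2 lie in the same block of the stable partition, so they are equivalent — no string distinguishes them.

Yes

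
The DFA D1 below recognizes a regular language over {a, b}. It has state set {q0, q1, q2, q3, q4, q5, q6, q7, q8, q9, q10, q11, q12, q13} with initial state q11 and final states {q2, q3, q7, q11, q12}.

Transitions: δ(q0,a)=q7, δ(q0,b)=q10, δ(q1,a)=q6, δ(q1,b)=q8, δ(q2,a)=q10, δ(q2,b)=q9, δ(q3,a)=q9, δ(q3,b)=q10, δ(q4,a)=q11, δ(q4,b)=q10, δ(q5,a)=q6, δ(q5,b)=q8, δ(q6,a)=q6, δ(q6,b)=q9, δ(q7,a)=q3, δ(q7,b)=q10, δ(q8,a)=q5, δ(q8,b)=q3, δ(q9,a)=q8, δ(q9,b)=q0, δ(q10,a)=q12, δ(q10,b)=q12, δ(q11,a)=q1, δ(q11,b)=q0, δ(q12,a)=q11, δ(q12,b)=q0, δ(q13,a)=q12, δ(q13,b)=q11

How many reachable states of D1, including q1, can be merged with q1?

2

First remove the unreachable states {q2,q4,q13}; 11 states remain.
Start with accepting vs non-accepting: {q3,q7,q11,q12} | {q0,q1,q5,q6,q8,q9,q10}.
Refine {q3,q7,q11,q12} on symbol a: members go to different blocks, giving {q3,q11} and {q7,q12}.
On input a, block {q0,q1,q5,q6,q8,q9,q10} splits into {q1,q5,q6,q8,q9} and {q0,q10}.
On input b, block {q1,q5,q6,q8,q9} splits into {q1,q5,q6} and {q8} and {q9}.
Refine {q3,q11} on symbol a: members go to different blocks, giving {q3} and {q11}.
Refine {q1,q5,q6} on symbol b: members go to different blocks, giving {q1,q5} and {q6}.
Refine {q7,q12} on symbol a: members go to different blocks, giving {q7} and {q12}.
On input a, block {q0,q10} splits into {q0} and {q10}.
Stable partition: {q3} | {q1,q5} | {q7} | {q0} | {q8} | {q9} | {q11} | {q6} | {q12} | {q10} — 10 equivalence classes.
State q1 belongs to the block {q1,q5}, which has 2 states.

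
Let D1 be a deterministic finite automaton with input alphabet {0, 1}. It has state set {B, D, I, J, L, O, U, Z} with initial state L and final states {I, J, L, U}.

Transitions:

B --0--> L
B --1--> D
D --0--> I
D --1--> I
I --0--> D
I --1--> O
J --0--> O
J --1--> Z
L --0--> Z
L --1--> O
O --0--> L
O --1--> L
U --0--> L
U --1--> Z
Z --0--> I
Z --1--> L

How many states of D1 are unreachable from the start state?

No path from L leads to B, J, U; the other 5 states are all reachable.

3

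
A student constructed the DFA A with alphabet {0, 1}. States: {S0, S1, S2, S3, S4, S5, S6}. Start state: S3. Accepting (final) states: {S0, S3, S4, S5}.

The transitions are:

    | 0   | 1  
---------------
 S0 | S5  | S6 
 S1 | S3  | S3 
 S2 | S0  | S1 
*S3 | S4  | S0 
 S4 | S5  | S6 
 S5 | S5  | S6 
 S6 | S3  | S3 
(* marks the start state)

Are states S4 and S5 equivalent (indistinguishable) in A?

Yes

First remove the unreachable states {S1,S2}; 5 states remain.
Start with accepting vs non-accepting: {S0,S3,S4,S5} | {S6}.
Split {S0,S3,S4,S5} by δ(·,1) → {S0,S4,S5} and {S3}.
Stable partition: {S0,S4,S5} | {S6} | {S3} — 3 equivalence classes.
S4 and S5 lie in the same block of the stable partition, so they are equivalent — no string distinguishes them.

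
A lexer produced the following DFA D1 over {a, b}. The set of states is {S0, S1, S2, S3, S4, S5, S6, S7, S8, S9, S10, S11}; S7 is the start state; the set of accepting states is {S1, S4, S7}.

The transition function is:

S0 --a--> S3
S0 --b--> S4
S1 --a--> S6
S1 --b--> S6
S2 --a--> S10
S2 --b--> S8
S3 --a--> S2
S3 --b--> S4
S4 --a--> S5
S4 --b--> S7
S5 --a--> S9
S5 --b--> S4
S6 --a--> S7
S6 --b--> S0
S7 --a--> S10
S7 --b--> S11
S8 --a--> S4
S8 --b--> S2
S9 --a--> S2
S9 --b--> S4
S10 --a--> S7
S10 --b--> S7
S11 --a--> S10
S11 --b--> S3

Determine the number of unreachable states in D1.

3

BFS from S7 reaches {S2, S3, S4, S5, S7, S8, S9, S10, S11}; the 3 state(s) S0, S1, S6 are never visited.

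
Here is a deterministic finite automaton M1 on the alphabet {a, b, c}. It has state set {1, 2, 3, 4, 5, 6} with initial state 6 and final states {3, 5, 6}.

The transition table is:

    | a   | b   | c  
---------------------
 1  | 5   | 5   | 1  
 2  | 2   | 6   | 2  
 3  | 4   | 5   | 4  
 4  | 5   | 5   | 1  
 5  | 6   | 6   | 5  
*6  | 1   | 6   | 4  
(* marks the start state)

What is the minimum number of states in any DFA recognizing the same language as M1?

Reachable states from the start: {1,4,5,6}. Unreachable: {2,3} — drop them.
Start with accepting vs non-accepting: {5,6} | {1,4}.
Split {5,6} by δ(·,a) → {5} and {6}.
No further refinement is possible. Final partition (3 blocks): {5} | {1,4} | {6}.

3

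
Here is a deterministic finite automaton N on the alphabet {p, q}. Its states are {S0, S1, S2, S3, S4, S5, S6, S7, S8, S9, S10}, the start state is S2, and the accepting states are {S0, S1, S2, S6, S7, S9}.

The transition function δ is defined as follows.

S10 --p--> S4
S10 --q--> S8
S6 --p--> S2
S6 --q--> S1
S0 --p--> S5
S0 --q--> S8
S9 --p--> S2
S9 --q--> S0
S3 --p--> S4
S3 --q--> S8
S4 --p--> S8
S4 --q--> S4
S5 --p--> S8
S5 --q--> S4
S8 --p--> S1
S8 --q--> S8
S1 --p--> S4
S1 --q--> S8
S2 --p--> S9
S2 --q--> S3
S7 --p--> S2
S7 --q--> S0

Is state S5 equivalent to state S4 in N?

Yes

First remove the unreachable states {S6,S7,S10}; 8 states remain.
P0 = {S0,S1,S2,S9} | {S3,S4,S5,S8}.
Split {S0,S1,S2,S9} by δ(·,p) → {S0,S1} and {S2,S9}.
Refine {S3,S4,S5,S8} on symbol p: members go to different blocks, giving {S3,S4,S5} and {S8}.
Split {S3,S4,S5} by δ(·,p) → {S4,S5} and {S3}.
On input q, block {S2,S9} splits into {S2} and {S9}.
The partition is now stable with 6 blocks: {S0,S1} | {S4,S5} | {S2} | {S8} | {S3} | {S9}.
S5 and S4 lie in the same block of the stable partition, so they are equivalent — no string distinguishes them.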